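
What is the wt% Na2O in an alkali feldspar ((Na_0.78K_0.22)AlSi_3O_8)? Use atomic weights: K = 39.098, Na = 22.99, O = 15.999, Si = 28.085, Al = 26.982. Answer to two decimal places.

9.10 wt%

Molar mass of (Na_0.78K_0.22)AlSi_3O_8 = 0.78×22.99 + 0.22×39.098 + 1×26.982 + 3×28.085 + 8×15.999 = 265.763 g/mol.
Each formula unit contains 0.78 Na, equivalent to 0.78/2 = 0.3900 mol Na2O.
M(Na2O) = 2×22.99 + 1×15.999 = 61.979 g/mol.
Mass of Na2O per formula unit = 0.3900 × 61.979 = 24.172 g.
Na2O wt% = 24.172 / 265.763 × 100 = 9.10%.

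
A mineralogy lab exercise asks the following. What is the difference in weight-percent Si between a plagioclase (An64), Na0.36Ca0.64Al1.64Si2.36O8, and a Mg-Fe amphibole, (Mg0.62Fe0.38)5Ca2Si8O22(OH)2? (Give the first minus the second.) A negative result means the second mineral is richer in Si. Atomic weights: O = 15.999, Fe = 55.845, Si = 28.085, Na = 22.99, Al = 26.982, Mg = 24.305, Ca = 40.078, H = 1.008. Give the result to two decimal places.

-1.43 percentage points

First mineral: 66.281 g Si in 272.449 g formula = 24.33 wt% Si.
Second mineral: 224.680 g Si in 872.279 g formula = 25.76 wt% Si.
24.33% − 25.76% gives a difference of -1.43 percentage points.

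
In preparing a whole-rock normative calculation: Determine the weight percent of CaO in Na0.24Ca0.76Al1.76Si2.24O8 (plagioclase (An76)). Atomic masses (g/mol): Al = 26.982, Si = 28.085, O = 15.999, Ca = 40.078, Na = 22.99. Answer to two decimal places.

15.53 wt%

Molar mass of Na0.24Ca0.76Al1.76Si2.24O8 = 0.24*22.99 + 0.76*40.078 + 1.76*26.982 + 2.24*28.085 + 8*15.999 = 274.368 g/mol.
Each formula unit contains 0.76 Ca, equivalent to 0.76/1 = 0.7600 mol CaO.
M(CaO) = 1×40.078 + 1×15.999 = 56.077 g/mol.
Mass of CaO per formula unit = 0.7600 × 56.077 = 42.619 g.
CaO wt% = 42.619 / 274.368 × 100 = 15.53%.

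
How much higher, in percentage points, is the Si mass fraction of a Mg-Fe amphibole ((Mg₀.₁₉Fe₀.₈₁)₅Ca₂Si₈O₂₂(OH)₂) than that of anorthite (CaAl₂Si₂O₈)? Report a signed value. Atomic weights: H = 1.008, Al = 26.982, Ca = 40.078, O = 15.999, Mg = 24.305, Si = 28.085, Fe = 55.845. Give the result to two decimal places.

First mineral: 224.680 g Si in 940.090 g formula = 23.90 wt% Si.
Second mineral: 56.170 g Si in 278.204 g formula = 20.19 wt% Si.
23.90% − 20.19% gives a difference of 3.71 percentage points.

3.71 percentage points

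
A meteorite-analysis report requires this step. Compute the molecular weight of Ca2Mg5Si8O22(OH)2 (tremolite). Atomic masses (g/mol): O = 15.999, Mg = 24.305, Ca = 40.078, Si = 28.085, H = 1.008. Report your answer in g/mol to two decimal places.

M = 2(40.078) + 5(24.305) + 8(28.085) + 24(15.999) + 2(1.008)

812.35 g/mol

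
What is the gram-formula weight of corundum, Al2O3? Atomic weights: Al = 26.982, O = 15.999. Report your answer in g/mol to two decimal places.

M = 2·26.982 + 3·15.999

101.96 g/mol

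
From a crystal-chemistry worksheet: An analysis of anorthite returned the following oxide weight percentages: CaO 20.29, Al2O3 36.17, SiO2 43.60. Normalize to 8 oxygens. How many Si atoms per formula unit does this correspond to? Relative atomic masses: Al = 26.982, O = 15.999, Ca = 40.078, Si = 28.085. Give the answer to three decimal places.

CaO (M=56.077): mol = 0.36182; Ca = 0.36182, O = 0.36182.
Al2O3 (M=101.961): mol = 0.35474; Al = 0.70948, O = 1.06422.
SiO2 (M=60.083): mol = 0.72566; Si = 0.72566, O = 1.45132.
ΣO = 2.87736; factor = 8/ΣO = 2.78033.
Si apfu = 0.72566 × 2.78033 = 2.018.

2.018 Si apfu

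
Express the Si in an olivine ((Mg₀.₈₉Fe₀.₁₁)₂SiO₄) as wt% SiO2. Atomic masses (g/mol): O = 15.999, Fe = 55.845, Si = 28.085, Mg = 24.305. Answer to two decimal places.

40.70 wt%

Molar mass of (Mg₀.₈₉Fe₀.₁₁)₂SiO₄ = 1.78*24.305 + 0.22*55.845 + 1*28.085 + 4*15.999 = 147.630 g/mol.
Each formula unit contains 1 Si, equivalent to 1/1 = 1.0000 mol SiO2.
M(SiO2) = 1×28.085 + 2×15.999 = 60.083 g/mol.
Mass of SiO2 per formula unit = 1.0000 × 60.083 = 60.083 g.
SiO2 wt% = 60.083 / 147.630 × 100 = 40.70%.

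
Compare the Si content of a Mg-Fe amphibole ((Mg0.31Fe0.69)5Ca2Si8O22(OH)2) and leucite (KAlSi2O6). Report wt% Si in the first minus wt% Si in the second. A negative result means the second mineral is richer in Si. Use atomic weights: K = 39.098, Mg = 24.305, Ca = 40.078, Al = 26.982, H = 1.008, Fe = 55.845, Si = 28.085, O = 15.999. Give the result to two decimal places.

Si in (Mg0.31Fe0.69)5Ca2Si8O22(OH)2: molar mass 921.166 g/mol; 8×28.085 = 224.680 g → 24.39 wt%.
Si in KAlSi2O6: molar mass 218.244 g/mol; 2×28.085 = 56.170 g → 25.74 wt%.
Difference = 24.39 − 25.74 = -1.35 percentage points.

-1.35 percentage points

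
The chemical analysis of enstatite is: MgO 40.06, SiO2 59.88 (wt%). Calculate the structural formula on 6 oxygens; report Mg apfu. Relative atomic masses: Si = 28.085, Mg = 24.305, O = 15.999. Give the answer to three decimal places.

MgO (M=40.304): mol = 0.99395; Mg = 0.99395, O = 0.99395.
SiO2 (M=60.083): mol = 0.99662; Si = 0.99662, O = 1.99324.
ΣO = 2.98719; factor = 6/ΣO = 2.00858.
Mg apfu = 0.99395 × 2.00858 = 1.996.

1.996 Mg apfu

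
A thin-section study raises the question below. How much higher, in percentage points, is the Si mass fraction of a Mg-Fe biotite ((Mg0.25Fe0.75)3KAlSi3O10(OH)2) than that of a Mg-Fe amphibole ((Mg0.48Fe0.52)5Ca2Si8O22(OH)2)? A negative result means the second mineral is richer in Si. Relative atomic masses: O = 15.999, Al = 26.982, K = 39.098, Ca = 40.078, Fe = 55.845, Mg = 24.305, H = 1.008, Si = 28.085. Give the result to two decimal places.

First mineral: 84.255 g Si in 488.219 g formula = 17.26 wt% Si.
Second mineral: 224.680 g Si in 894.357 g formula = 25.12 wt% Si.
17.26% − 25.12% gives a difference of -7.86 percentage points.

-7.86 percentage points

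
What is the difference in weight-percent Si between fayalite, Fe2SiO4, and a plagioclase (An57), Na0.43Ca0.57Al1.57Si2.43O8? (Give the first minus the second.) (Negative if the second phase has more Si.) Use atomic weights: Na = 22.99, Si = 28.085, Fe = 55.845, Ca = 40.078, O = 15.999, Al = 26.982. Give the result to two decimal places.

-11.37 percentage points

First mineral: 28.085 g Si in 203.771 g formula = 13.78 wt% Si.
Second mineral: 68.247 g Si in 271.330 g formula = 25.15 wt% Si.
13.78% − 25.15% gives a difference of -11.37 percentage points.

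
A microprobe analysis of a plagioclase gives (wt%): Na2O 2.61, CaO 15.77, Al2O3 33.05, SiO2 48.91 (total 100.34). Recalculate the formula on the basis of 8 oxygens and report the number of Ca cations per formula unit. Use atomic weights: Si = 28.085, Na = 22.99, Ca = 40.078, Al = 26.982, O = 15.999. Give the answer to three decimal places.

0.769 Ca apfu

Na2O: 2.61/61.979 = 0.04211 mol → 0.08422 mol Na, 0.04211 mol O.
CaO: 15.77/56.077 = 0.28122 mol → 0.28122 mol Ca, 0.28122 mol O.
Al2O3: 33.05/101.961 = 0.32414 mol → 0.64828 mol Al, 0.97242 mol O.
SiO2: 48.91/60.083 = 0.81404 mol → 0.81404 mol Si, 1.62808 mol O.
Total oxygen = 2.92383 mol. Normalization factor = 8/2.92383 = 2.73614.
Ca per 8 O = 0.28122 × 2.73614 = 0.769.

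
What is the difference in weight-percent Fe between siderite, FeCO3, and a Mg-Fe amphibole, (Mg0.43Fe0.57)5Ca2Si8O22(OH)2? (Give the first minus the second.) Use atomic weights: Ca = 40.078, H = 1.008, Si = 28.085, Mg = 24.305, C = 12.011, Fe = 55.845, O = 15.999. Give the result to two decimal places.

M(FeCO3) = 115.853 g/mol, so wt% Fe = 55.845/115.853 × 100 = 48.20%.
M((Mg0.43Fe0.57)5Ca2Si8O22(OH)2) = 902.242 g/mol, so wt% Fe = 159.158/902.242 × 100 = 17.64%.
48.20 − 17.64 = 30.56 pp.

30.56 percentage points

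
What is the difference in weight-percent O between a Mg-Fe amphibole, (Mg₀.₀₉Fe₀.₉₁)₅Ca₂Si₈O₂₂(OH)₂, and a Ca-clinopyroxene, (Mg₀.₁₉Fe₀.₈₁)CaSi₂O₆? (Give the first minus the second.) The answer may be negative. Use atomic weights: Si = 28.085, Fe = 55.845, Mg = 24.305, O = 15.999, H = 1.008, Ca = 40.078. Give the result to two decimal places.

0.52 percentage points

O in (Mg₀.₀₉Fe₀.₉₁)₅Ca₂Si₈O₂₂(OH)₂: molar mass 955.860 g/mol; 24×15.999 = 383.976 g → 40.17 wt%.
O in (Mg₀.₁₉Fe₀.₈₁)CaSi₂O₆: molar mass 242.094 g/mol; 6×15.999 = 95.994 g → 39.65 wt%.
Difference = 40.17 − 39.65 = 0.52 percentage points.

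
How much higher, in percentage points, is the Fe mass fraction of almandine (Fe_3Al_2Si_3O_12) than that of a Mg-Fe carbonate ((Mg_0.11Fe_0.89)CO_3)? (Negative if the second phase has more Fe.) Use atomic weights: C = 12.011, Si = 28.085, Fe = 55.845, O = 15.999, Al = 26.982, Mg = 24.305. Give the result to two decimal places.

M(Fe_3Al_2Si_3O_12) = 497.742 g/mol, so wt% Fe = 167.535/497.742 × 100 = 33.66%.
M((Mg_0.11Fe_0.89)CO_3) = 112.384 g/mol, so wt% Fe = 49.702/112.384 × 100 = 44.23%.
33.66 − 44.23 = -10.57 pp.

-10.57 percentage points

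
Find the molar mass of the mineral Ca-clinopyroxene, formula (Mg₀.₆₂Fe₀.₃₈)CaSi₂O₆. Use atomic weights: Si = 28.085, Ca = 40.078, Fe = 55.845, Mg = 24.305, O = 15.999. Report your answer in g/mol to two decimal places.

228.53 g/mol

Mg: 0.62 × 24.305 = 15.0691
Fe: 0.38 × 55.845 = 21.2211
Ca: 1 × 40.078 = 40.0780
Si: 2 × 28.085 = 56.1700
O: 6 × 15.999 = 95.9940
Summing the contributions gives the formula mass.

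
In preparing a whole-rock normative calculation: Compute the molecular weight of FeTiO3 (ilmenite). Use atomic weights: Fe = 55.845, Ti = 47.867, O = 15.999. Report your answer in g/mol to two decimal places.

151.71 g/mol

M = 1*55.845 + 1*47.867 + 3*15.999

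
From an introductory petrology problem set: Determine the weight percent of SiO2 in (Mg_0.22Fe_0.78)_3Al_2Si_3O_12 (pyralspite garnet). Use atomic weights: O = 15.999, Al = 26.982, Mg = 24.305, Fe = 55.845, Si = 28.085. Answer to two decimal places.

Molar mass of (Mg_0.22Fe_0.78)_3Al_2Si_3O_12 = 0.66·24.305 + 2.34·55.845 + 2·26.982 + 3·28.085 + 12·15.999 = 476.926 g/mol.
Each formula unit contains 3 Si, equivalent to 3/1 = 3.0000 mol SiO2.
M(SiO2) = 1×28.085 + 2×15.999 = 60.083 g/mol.
Mass of SiO2 per formula unit = 3.0000 × 60.083 = 180.249 g.
SiO2 wt% = 180.249 / 476.926 × 100 = 37.79%.

37.79 wt%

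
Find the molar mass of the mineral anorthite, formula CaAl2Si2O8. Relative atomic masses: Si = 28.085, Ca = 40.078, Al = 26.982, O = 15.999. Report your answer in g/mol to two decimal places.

278.20 g/mol

The formula mass is the sum 1(40.078) + 2(26.982) + 2(28.085) + 8(15.999).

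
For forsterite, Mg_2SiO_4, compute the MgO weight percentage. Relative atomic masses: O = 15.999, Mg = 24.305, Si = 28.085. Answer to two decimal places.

Formula mass = 140.691 g/mol.
2 Mg → 2.0000 mol MgO per formula unit; M(MgO) = 40.304, so MgO mass = 80.608 g.
80.608/140.691 × 100 = 57.29 wt%.

57.29 wt%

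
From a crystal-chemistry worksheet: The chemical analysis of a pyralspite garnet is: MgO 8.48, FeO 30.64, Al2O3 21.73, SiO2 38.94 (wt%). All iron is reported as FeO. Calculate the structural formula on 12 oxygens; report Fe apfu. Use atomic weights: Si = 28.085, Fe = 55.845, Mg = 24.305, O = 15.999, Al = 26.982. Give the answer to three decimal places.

1.989 Fe apfu

8.48 wt% MgO ÷ 40.304 g/mol = 0.21040 mol, giving 0.21040 Mg and 0.21040 O.
30.64 wt% FeO ÷ 71.844 g/mol = 0.42648 mol, giving 0.42648 Fe and 0.42648 O.
21.73 wt% Al2O3 ÷ 101.961 g/mol = 0.21312 mol, giving 0.42624 Al and 0.63936 O.
38.94 wt% SiO2 ÷ 60.083 g/mol = 0.64810 mol, giving 0.64810 Si and 1.29620 O.
Oxygen sums to 2.57244; scaling by 12/2.57244 = 4.66483 puts the formula on 12 O.
Fe: 0.42648 × 4.66483 = 1.989 atoms per formula unit.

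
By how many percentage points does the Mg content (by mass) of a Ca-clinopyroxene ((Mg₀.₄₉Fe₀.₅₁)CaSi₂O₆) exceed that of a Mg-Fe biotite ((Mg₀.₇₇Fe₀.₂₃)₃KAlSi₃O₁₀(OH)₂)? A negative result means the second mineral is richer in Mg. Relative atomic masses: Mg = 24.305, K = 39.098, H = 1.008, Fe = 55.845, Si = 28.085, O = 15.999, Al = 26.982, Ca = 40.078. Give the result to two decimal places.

First mineral: 11.909 g Mg in 232.632 g formula = 5.12 wt% Mg.
Second mineral: 56.145 g Mg in 439.017 g formula = 12.79 wt% Mg.
5.12% − 12.79% gives a difference of -7.67 percentage points.

-7.67 percentage points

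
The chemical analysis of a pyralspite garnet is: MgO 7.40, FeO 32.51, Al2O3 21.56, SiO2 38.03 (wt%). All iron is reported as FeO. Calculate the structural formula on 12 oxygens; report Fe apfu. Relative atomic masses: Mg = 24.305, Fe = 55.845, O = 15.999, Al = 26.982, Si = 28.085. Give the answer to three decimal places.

2.141 Fe apfu

MgO (M=40.304): mol = 0.18360; Mg = 0.18360, O = 0.18360.
FeO (M=71.844): mol = 0.45251; Fe = 0.45251, O = 0.45251.
Al2O3 (M=101.961): mol = 0.21145; Al = 0.42290, O = 0.63435.
SiO2 (M=60.083): mol = 0.63296; Si = 0.63296, O = 1.26592.
ΣO = 2.53638; factor = 12/ΣO = 4.73115.
Fe apfu = 0.45251 × 4.73115 = 2.141.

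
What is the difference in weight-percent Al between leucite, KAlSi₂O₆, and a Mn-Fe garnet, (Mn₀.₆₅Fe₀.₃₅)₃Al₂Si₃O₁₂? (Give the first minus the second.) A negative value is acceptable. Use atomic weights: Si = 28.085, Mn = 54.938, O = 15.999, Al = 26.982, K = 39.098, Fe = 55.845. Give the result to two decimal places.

1.48 percentage points

Al in KAlSi₂O₆: molar mass 218.244 g/mol; 1×26.982 = 26.982 g → 12.36 wt%.
Al in (Mn₀.₆₅Fe₀.₃₅)₃Al₂Si₃O₁₂: molar mass 495.973 g/mol; 2×26.982 = 53.964 g → 10.88 wt%.
Difference = 12.36 − 10.88 = 1.48 percentage points.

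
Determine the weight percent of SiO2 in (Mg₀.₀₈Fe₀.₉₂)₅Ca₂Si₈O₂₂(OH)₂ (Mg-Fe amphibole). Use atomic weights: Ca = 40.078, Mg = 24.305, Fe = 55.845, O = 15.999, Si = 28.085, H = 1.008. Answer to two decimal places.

50.20 wt%

M((Mg₀.₀₈Fe₀.₉₂)₅Ca₂Si₈O₂₂(OH)₂) = 957.437 g/mol; M(SiO2) = 60.083 g/mol.
Moles SiO2 per formula unit = 8 Si ÷ 1 = 8.0000.
SiO2 fraction = (8.0000 × 60.083) / 957.437 = 480.664/957.437 = 0.5020.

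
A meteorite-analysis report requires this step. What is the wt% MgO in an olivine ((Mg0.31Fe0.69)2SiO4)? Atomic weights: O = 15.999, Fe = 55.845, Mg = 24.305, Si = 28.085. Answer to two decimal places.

Formula mass = 184.216 g/mol.
0.62 Mg → 0.6200 mol MgO per formula unit; M(MgO) = 40.304, so MgO mass = 24.988 g.
24.988/184.216 × 100 = 13.56 wt%.

13.56 wt%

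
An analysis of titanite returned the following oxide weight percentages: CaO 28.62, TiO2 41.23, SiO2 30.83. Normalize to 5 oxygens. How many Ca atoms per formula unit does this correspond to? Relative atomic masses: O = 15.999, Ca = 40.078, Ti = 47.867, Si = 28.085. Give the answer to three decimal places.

CaO: 28.62/56.077 = 0.51037 mol → 0.51037 mol Ca, 0.51037 mol O.
TiO2: 41.23/79.865 = 0.51625 mol → 0.51625 mol Ti, 1.03250 mol O.
SiO2: 30.83/60.083 = 0.51312 mol → 0.51312 mol Si, 1.02624 mol O.
Total oxygen = 2.56911 mol. Normalization factor = 5/2.56911 = 1.94620.
Ca per 5 O = 0.51037 × 1.94620 = 0.993.

0.993 Ca apfu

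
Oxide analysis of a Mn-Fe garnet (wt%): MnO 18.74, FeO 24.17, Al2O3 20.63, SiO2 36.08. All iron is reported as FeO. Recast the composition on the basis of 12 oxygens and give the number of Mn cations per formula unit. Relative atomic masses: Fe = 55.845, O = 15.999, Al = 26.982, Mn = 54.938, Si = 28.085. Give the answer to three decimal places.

1.316 Mn apfu

MnO: 18.74/70.937 = 0.26418 mol → 0.26418 mol Mn, 0.26418 mol O.
FeO: 24.17/71.844 = 0.33642 mol → 0.33642 mol Fe, 0.33642 mol O.
Al2O3: 20.63/101.961 = 0.20233 mol → 0.40466 mol Al, 0.60699 mol O.
SiO2: 36.08/60.083 = 0.60050 mol → 0.60050 mol Si, 1.20100 mol O.
Total oxygen = 2.40859 mol. Normalization factor = 12/2.40859 = 4.98217.
Mn per 12 O = 0.26418 × 4.98217 = 1.316.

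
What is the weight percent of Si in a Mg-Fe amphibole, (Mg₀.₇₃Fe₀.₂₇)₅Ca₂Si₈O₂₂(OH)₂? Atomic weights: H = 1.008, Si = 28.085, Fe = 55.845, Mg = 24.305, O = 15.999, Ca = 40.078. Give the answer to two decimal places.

26.28 weight percent

Formula mass = 3.65*24.305 + 1.35*55.845 + 2*40.078 + 8*28.085 + 24*15.999 + 2*1.008 = 854.932 g/mol, of which 224.680 g is Si.
So Si makes up 224.680/854.932 = 0.2628 of the mass, i.e. 26.28%.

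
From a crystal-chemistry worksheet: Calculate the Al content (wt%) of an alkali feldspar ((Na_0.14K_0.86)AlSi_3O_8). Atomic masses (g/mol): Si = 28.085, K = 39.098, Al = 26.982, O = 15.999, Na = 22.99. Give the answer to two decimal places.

Molar mass of (Na_0.14K_0.86)AlSi_3O_8: 0.14·22.99 + 0.86·39.098 + 1·26.982 + 3·28.085 + 8·15.999 = 276.072 g/mol.
Mass of Al per formula unit: 1 × 26.982 = 26.982 g.
Weight fraction Al = 26.982 / 276.072 = 0.0977.

9.77 wt%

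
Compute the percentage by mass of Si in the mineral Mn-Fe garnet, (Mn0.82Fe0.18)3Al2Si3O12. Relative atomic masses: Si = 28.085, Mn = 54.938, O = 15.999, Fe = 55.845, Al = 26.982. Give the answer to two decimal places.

17.00 mass %

Molar mass of (Mn0.82Fe0.18)3Al2Si3O12: 2.46×54.938 + 0.54×55.845 + 2×26.982 + 3×28.085 + 12×15.999 = 495.511 g/mol.
Mass of Si per formula unit: 3 × 28.085 = 84.255 g.
Weight fraction Si = 84.255 / 495.511 = 0.1700.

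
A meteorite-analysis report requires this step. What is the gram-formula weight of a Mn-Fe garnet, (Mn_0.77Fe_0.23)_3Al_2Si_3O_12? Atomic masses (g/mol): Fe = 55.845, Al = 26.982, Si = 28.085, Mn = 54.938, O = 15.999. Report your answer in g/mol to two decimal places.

495.65 g/mol

The formula mass is the sum 2.31*54.938 + 0.69*55.845 + 2*26.982 + 3*28.085 + 12*15.999.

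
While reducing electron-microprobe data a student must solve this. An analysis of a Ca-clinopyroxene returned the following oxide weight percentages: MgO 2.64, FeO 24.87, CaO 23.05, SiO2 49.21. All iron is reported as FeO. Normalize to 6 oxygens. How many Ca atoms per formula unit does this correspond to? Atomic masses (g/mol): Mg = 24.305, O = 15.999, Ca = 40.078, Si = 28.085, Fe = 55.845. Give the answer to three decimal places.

1.002 Ca apfu

MgO (M=40.304): mol = 0.06550; Mg = 0.06550, O = 0.06550.
FeO (M=71.844): mol = 0.34617; Fe = 0.34617, O = 0.34617.
CaO (M=56.077): mol = 0.41104; Ca = 0.41104, O = 0.41104.
SiO2 (M=60.083): mol = 0.81903; Si = 0.81903, O = 1.63806.
ΣO = 2.46077; factor = 6/ΣO = 2.43826.
Ca apfu = 0.41104 × 2.43826 = 1.002.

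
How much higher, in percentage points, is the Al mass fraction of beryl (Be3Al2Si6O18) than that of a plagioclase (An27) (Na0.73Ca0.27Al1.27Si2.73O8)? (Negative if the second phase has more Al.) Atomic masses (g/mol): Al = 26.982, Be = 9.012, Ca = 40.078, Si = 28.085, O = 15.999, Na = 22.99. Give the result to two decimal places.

-2.82 percentage points

First mineral: 53.964 g Al in 537.492 g formula = 10.04 wt% Al.
Second mineral: 34.267 g Al in 266.535 g formula = 12.86 wt% Al.
10.04% − 12.86% gives a difference of -2.82 percentage points.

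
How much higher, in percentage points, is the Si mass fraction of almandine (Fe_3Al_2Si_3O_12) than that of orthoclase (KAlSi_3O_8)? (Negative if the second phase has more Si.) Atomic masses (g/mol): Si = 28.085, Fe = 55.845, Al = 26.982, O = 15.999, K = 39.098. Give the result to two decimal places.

-13.34 percentage points

M(Fe_3Al_2Si_3O_12) = 497.742 g/mol, so wt% Si = 84.255/497.742 × 100 = 16.93%.
M(KAlSi_3O_8) = 278.327 g/mol, so wt% Si = 84.255/278.327 × 100 = 30.27%.
16.93 − 30.27 = -13.34 pp.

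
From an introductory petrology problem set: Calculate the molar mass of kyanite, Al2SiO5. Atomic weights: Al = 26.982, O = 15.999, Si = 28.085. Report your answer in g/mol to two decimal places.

162.04 g/mol

The formula mass is the sum 2(26.982) + 1(28.085) + 5(15.999).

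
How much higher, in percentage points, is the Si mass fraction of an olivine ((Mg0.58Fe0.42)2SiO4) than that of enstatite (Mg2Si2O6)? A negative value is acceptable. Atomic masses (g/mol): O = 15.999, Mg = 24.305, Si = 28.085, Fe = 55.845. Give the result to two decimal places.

Si in (Mg0.58Fe0.42)2SiO4: molar mass 167.185 g/mol; 1×28.085 = 28.085 g → 16.80 wt%.
Si in Mg2Si2O6: molar mass 200.774 g/mol; 2×28.085 = 56.170 g → 27.98 wt%.
Difference = 16.80 − 27.98 = -11.18 percentage points.

-11.18 percentage points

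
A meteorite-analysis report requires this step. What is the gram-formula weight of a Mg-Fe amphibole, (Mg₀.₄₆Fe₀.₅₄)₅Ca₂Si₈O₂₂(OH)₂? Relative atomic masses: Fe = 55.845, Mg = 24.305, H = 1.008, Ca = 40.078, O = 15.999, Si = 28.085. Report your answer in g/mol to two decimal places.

Mg: 2.30 × 24.305 = 55.9015
Fe: 2.70 × 55.845 = 150.7815
Ca: 2 × 40.078 = 80.1560
Si: 8 × 28.085 = 224.6800
O: 24 × 15.999 = 383.9760
H: 2 × 1.008 = 2.0160
Summing the contributions gives the formula mass.

897.51 g/mol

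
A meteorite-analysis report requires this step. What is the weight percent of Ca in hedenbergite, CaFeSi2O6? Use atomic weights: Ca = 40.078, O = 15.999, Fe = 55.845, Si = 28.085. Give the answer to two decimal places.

M(CaFeSi2O6) = 248.087 g/mol.
Ca contributes 1 × 40.078 = 40.078 g per mole.
40.078/248.087 = 0.1615 → 16.15%.

16.15 mass %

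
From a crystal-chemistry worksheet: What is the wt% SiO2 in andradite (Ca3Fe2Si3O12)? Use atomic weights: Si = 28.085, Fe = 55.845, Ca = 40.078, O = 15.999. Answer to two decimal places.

Molar mass of Ca3Fe2Si3O12 = 3*40.078 + 2*55.845 + 3*28.085 + 12*15.999 = 508.167 g/mol.
Each formula unit contains 3 Si, equivalent to 3/1 = 3.0000 mol SiO2.
M(SiO2) = 1×28.085 + 2×15.999 = 60.083 g/mol.
Mass of SiO2 per formula unit = 3.0000 × 60.083 = 180.249 g.
SiO2 wt% = 180.249 / 508.167 × 100 = 35.47%.

35.47 wt%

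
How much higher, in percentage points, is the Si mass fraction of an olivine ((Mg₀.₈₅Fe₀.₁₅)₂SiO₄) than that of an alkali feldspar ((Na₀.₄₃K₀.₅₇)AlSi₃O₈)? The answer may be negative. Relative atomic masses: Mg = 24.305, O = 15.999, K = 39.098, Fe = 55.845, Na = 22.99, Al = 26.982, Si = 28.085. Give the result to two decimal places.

Si in (Mg₀.₈₅Fe₀.₁₅)₂SiO₄: molar mass 150.153 g/mol; 1×28.085 = 28.085 g → 18.70 wt%.
Si in (Na₀.₄₃K₀.₅₇)AlSi₃O₈: molar mass 271.401 g/mol; 3×28.085 = 84.255 g → 31.04 wt%.
Difference = 18.70 − 31.04 = -12.34 percentage points.

-12.34 percentage points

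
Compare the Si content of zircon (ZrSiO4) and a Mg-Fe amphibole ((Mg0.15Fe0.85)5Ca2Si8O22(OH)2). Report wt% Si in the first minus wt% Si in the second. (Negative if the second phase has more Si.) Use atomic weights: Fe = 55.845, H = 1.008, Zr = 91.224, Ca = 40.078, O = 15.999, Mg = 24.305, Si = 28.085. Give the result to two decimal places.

-8.42 percentage points

First mineral: 28.085 g Si in 183.305 g formula = 15.32 wt% Si.
Second mineral: 224.680 g Si in 946.398 g formula = 23.74 wt% Si.
15.32% − 23.74% gives a difference of -8.42 percentage points.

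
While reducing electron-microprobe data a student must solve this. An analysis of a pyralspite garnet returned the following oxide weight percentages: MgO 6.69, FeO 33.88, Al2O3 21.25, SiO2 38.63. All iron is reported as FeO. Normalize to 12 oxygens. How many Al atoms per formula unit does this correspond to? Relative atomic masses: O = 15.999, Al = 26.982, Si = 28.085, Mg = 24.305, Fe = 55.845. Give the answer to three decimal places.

MgO (M=40.304): mol = 0.16599; Mg = 0.16599, O = 0.16599.
FeO (M=71.844): mol = 0.47158; Fe = 0.47158, O = 0.47158.
Al2O3 (M=101.961): mol = 0.20841; Al = 0.41682, O = 0.62523.
SiO2 (M=60.083): mol = 0.64294; Si = 0.64294, O = 1.28588.
ΣO = 2.54868; factor = 12/ΣO = 4.70832.
Al apfu = 0.41682 × 4.70832 = 1.963.

1.963 Al apfu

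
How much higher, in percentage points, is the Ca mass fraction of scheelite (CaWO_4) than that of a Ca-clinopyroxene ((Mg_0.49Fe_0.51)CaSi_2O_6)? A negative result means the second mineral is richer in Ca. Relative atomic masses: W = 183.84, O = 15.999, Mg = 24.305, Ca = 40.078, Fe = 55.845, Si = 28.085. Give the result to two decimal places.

M(CaWO_4) = 287.914 g/mol, so wt% Ca = 40.078/287.914 × 100 = 13.92%.
M((Mg_0.49Fe_0.51)CaSi_2O_6) = 232.632 g/mol, so wt% Ca = 40.078/232.632 × 100 = 17.23%.
13.92 − 17.23 = -3.31 pp.

-3.31 percentage points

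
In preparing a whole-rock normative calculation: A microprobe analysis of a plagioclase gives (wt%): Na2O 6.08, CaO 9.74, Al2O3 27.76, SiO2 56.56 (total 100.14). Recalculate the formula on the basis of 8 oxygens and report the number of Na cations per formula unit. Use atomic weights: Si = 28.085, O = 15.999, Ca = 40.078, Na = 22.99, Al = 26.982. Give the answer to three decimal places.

Na2O (M=61.979): mol = 0.09810; Na = 0.19620, O = 0.09810.
CaO (M=56.077): mol = 0.17369; Ca = 0.17369, O = 0.17369.
Al2O3 (M=101.961): mol = 0.27226; Al = 0.54452, O = 0.81678.
SiO2 (M=60.083): mol = 0.94136; Si = 0.94136, O = 1.88272.
ΣO = 2.97129; factor = 8/ΣO = 2.69243.
Na apfu = 0.19620 × 2.69243 = 0.528.

0.528 Na apfu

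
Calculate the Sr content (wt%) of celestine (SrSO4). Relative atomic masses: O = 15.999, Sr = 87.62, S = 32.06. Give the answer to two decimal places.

47.70 wt%

Molar mass of SrSO4: 1×87.62 + 1×32.06 + 4×15.999 = 183.676 g/mol.
Mass of Sr per formula unit: 1 × 87.62 = 87.620 g.
Weight fraction Sr = 87.620 / 183.676 = 0.4770.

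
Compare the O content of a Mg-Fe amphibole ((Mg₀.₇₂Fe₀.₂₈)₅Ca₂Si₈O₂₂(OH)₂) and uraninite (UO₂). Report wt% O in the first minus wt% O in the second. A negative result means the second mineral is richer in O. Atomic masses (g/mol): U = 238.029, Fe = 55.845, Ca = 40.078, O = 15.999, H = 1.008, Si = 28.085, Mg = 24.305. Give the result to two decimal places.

O in (Mg₀.₇₂Fe₀.₂₈)₅Ca₂Si₈O₂₂(OH)₂: molar mass 856.509 g/mol; 24×15.999 = 383.976 g → 44.83 wt%.
O in UO₂: molar mass 270.027 g/mol; 2×15.999 = 31.998 g → 11.85 wt%.
Difference = 44.83 − 11.85 = 32.98 percentage points.

32.98 percentage points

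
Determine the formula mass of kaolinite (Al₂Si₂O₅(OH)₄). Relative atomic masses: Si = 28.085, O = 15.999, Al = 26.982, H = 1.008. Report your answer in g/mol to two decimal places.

The formula mass is the sum 2(26.982) + 2(28.085) + 9(15.999) + 4(1.008).

258.16 g/mol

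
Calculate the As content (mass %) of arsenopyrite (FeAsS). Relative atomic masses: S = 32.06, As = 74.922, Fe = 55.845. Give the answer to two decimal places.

Molar mass of FeAsS: 1×55.845 + 1×74.922 + 1×32.06 = 162.827 g/mol.
Mass of As per formula unit: 1 × 74.922 = 74.922 g.
Weight fraction As = 74.922 / 162.827 = 0.4601.

46.01 mass %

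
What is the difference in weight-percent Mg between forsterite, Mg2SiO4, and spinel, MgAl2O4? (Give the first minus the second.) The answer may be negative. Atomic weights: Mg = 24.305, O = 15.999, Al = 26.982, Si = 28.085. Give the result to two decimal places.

First mineral: 48.610 g Mg in 140.691 g formula = 34.55 wt% Mg.
Second mineral: 24.305 g Mg in 142.265 g formula = 17.08 wt% Mg.
34.55% − 17.08% gives a difference of 17.47 percentage points.

17.47 percentage points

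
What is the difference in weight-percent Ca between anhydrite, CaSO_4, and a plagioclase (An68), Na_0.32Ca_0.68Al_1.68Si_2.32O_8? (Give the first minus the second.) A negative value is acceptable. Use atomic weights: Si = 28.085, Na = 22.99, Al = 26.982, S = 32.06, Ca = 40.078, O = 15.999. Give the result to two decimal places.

Ca in CaSO_4: molar mass 136.134 g/mol; 1×40.078 = 40.078 g → 29.44 wt%.
Ca in Na_0.32Ca_0.68Al_1.68Si_2.32O_8: molar mass 273.089 g/mol; 0.68×40.078 = 27.253 g → 9.98 wt%.
Difference = 29.44 − 9.98 = 19.46 percentage points.

19.46 percentage points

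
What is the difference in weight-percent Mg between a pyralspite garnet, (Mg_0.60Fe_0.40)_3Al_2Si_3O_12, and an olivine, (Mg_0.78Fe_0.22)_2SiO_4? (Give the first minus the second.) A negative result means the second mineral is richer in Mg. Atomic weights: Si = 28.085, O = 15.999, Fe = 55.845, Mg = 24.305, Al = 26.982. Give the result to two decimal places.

First mineral: 43.749 g Mg in 440.970 g formula = 9.92 wt% Mg.
Second mineral: 37.916 g Mg in 154.569 g formula = 24.53 wt% Mg.
9.92% − 24.53% gives a difference of -14.61 percentage points.

-14.61 percentage points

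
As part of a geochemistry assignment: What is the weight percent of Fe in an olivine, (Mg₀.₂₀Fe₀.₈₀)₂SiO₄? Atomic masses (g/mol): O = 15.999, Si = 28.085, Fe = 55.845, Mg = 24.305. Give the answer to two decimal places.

Formula mass = 0.40*24.305 + 1.60*55.845 + 1*28.085 + 4*15.999 = 191.155 g/mol, of which 89.352 g is Fe.
So Fe makes up 89.352/191.155 = 0.4674 of the mass, i.e. 46.74%.

46.74 wt%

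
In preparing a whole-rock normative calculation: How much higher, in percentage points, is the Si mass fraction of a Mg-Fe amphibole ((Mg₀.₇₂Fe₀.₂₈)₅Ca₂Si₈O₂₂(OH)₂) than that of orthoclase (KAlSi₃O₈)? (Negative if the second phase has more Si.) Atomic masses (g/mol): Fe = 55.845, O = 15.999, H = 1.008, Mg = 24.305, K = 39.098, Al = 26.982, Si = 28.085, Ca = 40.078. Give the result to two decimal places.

-4.04 percentage points

M((Mg₀.₇₂Fe₀.₂₈)₅Ca₂Si₈O₂₂(OH)₂) = 856.509 g/mol, so wt% Si = 224.680/856.509 × 100 = 26.23%.
M(KAlSi₃O₈) = 278.327 g/mol, so wt% Si = 84.255/278.327 × 100 = 30.27%.
26.23 − 30.27 = -4.04 pp.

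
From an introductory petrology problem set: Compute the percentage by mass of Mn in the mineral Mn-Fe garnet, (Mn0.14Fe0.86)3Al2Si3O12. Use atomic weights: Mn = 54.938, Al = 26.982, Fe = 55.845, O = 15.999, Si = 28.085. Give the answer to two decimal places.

4.64 mass %

Molar mass of (Mn0.14Fe0.86)3Al2Si3O12: 0.42×54.938 + 2.58×55.845 + 2×26.982 + 3×28.085 + 12×15.999 = 497.361 g/mol.
Mass of Mn per formula unit: 0.42 × 54.938 = 23.074 g.
Weight fraction Mn = 23.074 / 497.361 = 0.0464.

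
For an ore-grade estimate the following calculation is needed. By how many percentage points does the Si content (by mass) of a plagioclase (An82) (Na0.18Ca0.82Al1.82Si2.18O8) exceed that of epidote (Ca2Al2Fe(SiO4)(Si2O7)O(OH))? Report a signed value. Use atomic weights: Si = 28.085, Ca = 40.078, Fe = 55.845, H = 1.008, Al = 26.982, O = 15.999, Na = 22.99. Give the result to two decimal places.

Si in Na0.18Ca0.82Al1.82Si2.18O8: molar mass 275.327 g/mol; 2.18×28.085 = 61.225 g → 22.24 wt%.
Si in Ca2Al2Fe(SiO4)(Si2O7)O(OH): molar mass 483.215 g/mol; 3×28.085 = 84.255 g → 17.44 wt%.
Difference = 22.24 − 17.44 = 4.80 percentage points.

4.80 percentage points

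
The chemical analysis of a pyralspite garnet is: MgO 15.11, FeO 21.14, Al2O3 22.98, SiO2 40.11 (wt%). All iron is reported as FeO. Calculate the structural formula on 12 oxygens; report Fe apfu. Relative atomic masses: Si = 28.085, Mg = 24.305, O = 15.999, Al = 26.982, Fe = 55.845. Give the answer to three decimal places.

MgO (M=40.304): mol = 0.37490; Mg = 0.37490, O = 0.37490.
FeO (M=71.844): mol = 0.29425; Fe = 0.29425, O = 0.29425.
Al2O3 (M=101.961): mol = 0.22538; Al = 0.45076, O = 0.67614.
SiO2 (M=60.083): mol = 0.66758; Si = 0.66758, O = 1.33516.
ΣO = 2.68045; factor = 12/ΣO = 4.47686.
Fe apfu = 0.29425 × 4.47686 = 1.317.

1.317 Fe apfu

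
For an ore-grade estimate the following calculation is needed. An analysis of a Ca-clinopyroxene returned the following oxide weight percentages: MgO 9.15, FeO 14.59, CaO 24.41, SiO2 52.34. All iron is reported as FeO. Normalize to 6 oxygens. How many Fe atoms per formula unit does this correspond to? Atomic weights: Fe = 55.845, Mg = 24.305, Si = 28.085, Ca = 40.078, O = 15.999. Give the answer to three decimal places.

MgO (M=40.304): mol = 0.22702; Mg = 0.22702, O = 0.22702.
FeO (M=71.844): mol = 0.20308; Fe = 0.20308, O = 0.20308.
CaO (M=56.077): mol = 0.43529; Ca = 0.43529, O = 0.43529.
SiO2 (M=60.083): mol = 0.87113; Si = 0.87113, O = 1.74226.
ΣO = 2.60765; factor = 6/ΣO = 2.30092.
Fe apfu = 0.20308 × 2.30092 = 0.467.

0.467 Fe apfu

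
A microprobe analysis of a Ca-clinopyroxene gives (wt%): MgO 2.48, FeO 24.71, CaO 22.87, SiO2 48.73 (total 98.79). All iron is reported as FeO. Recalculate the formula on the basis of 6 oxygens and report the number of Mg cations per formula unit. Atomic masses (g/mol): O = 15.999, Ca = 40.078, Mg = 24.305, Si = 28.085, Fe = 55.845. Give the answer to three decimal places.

MgO: 2.48/40.304 = 0.06153 mol → 0.06153 mol Mg, 0.06153 mol O.
FeO: 24.71/71.844 = 0.34394 mol → 0.34394 mol Fe, 0.34394 mol O.
CaO: 22.87/56.077 = 0.40783 mol → 0.40783 mol Ca, 0.40783 mol O.
SiO2: 48.73/60.083 = 0.81104 mol → 0.81104 mol Si, 1.62208 mol O.
Total oxygen = 2.43538 mol. Normalization factor = 6/2.43538 = 2.46368.
Mg per 6 O = 0.06153 × 2.46368 = 0.152.

0.152 Mg apfu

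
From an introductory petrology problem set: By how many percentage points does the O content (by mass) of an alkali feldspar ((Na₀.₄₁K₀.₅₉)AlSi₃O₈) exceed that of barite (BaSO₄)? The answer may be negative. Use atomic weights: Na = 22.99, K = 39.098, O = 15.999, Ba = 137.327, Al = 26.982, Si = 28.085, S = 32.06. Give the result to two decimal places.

M((Na₀.₄₁K₀.₅₉)AlSi₃O₈) = 271.723 g/mol, so wt% O = 127.992/271.723 × 100 = 47.10%.
M(BaSO₄) = 233.383 g/mol, so wt% O = 63.996/233.383 × 100 = 27.42%.
47.10 − 27.42 = 19.68 pp.

19.68 percentage points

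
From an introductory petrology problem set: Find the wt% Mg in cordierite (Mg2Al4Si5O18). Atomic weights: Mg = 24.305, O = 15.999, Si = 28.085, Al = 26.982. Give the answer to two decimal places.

Formula mass = 2·24.305 + 4·26.982 + 5·28.085 + 18·15.999 = 584.945 g/mol, of which 48.610 g is Mg.
So Mg makes up 48.610/584.945 = 0.0831 of the mass, i.e. 8.31%.

8.31 weight percent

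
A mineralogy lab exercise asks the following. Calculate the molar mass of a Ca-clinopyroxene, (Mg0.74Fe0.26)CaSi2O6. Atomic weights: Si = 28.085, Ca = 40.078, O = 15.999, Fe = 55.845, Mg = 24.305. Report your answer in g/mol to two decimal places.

The formula mass is the sum 0.74(24.305) + 0.26(55.845) + 1(40.078) + 2(28.085) + 6(15.999).

224.75 g/mol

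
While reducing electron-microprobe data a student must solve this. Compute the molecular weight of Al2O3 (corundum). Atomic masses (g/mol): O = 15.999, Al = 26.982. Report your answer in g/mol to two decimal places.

101.96 g/mol

Al: 2 × 26.982 = 53.9640
O: 3 × 15.999 = 47.9970
Summing the contributions gives the formula mass.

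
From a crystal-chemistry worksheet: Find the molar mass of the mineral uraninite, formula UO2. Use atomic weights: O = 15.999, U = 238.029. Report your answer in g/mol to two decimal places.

270.03 g/mol

M = 1*238.029 + 2*15.999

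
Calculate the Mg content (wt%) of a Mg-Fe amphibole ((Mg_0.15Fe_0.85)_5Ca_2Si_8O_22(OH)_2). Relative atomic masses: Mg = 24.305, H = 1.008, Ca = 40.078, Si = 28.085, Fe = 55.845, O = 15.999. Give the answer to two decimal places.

M((Mg_0.15Fe_0.85)_5Ca_2Si_8O_22(OH)_2) = 946.398 g/mol.
Mg contributes 0.75 × 24.305 = 18.229 g per mole.
18.229/946.398 = 0.0193 → 1.93%.

1.93 wt%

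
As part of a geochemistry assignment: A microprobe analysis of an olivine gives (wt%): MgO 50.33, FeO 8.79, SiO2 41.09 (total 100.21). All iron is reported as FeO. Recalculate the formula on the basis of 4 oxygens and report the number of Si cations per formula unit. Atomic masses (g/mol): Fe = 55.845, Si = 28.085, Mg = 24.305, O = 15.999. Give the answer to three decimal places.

0.999 Si apfu

50.33 wt% MgO ÷ 40.304 g/mol = 1.24876 mol, giving 1.24876 Mg and 1.24876 O.
8.79 wt% FeO ÷ 71.844 g/mol = 0.12235 mol, giving 0.12235 Fe and 0.12235 O.
41.09 wt% SiO2 ÷ 60.083 g/mol = 0.68389 mol, giving 0.68389 Si and 1.36778 O.
Oxygen sums to 2.73889; scaling by 4/2.73889 = 1.46045 puts the formula on 4 O.
Si: 0.68389 × 1.46045 = 0.999 atoms per formula unit.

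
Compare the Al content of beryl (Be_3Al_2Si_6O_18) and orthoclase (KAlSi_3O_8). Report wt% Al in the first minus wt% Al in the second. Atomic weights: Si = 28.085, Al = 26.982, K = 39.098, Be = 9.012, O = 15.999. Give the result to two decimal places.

First mineral: 53.964 g Al in 537.492 g formula = 10.04 wt% Al.
Second mineral: 26.982 g Al in 278.327 g formula = 9.69 wt% Al.
10.04% − 9.69% gives a difference of 0.35 percentage points.

0.35 percentage points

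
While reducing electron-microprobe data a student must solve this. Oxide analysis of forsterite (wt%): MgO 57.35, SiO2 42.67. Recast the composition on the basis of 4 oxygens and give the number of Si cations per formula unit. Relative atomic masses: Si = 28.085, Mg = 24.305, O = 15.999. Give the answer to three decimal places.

MgO: 57.35/40.304 = 1.42294 mol → 1.42294 mol Mg, 1.42294 mol O.
SiO2: 42.67/60.083 = 0.71018 mol → 0.71018 mol Si, 1.42036 mol O.
Total oxygen = 2.84330 mol. Normalization factor = 4/2.84330 = 1.40682.
Si per 4 O = 0.71018 × 1.40682 = 0.999.

0.999 Si apfu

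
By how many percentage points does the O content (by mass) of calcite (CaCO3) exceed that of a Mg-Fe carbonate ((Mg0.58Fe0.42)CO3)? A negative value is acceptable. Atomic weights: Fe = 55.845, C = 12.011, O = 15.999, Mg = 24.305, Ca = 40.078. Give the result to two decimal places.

O in CaCO3: molar mass 100.086 g/mol; 3×15.999 = 47.997 g → 47.96 wt%.
O in (Mg0.58Fe0.42)CO3: molar mass 97.560 g/mol; 3×15.999 = 47.997 g → 49.20 wt%.
Difference = 47.96 − 49.20 = -1.24 percentage points.

-1.24 percentage points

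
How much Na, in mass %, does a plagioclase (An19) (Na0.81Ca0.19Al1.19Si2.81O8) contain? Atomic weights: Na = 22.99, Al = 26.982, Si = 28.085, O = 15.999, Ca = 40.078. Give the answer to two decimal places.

Formula mass = 0.81×22.99 + 0.19×40.078 + 1.19×26.982 + 2.81×28.085 + 8×15.999 = 265.256 g/mol, of which 18.622 g is Na.
So Na makes up 18.622/265.256 = 0.0702 of the mass, i.e. 7.02%.

7.02 mass %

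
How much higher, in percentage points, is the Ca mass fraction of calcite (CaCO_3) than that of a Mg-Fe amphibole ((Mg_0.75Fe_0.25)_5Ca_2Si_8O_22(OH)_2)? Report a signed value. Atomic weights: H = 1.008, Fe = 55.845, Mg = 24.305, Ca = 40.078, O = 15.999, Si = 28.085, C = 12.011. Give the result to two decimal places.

First mineral: 40.078 g Ca in 100.086 g formula = 40.04 wt% Ca.
Second mineral: 80.156 g Ca in 851.778 g formula = 9.41 wt% Ca.
40.04% − 9.41% gives a difference of 30.63 percentage points.

30.63 percentage points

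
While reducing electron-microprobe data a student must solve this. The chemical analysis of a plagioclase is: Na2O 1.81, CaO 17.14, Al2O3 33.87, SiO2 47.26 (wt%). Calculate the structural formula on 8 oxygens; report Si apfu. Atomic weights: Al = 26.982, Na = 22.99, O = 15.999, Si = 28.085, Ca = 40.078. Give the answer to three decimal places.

2.166 Si apfu

Na2O: 1.81/61.979 = 0.02920 mol → 0.05840 mol Na, 0.02920 mol O.
CaO: 17.14/56.077 = 0.30565 mol → 0.30565 mol Ca, 0.30565 mol O.
Al2O3: 33.87/101.961 = 0.33219 mol → 0.66438 mol Al, 0.99657 mol O.
SiO2: 47.26/60.083 = 0.78658 mol → 0.78658 mol Si, 1.57316 mol O.
Total oxygen = 2.90458 mol. Normalization factor = 8/2.90458 = 2.75427.
Si per 8 O = 0.78658 × 2.75427 = 2.166.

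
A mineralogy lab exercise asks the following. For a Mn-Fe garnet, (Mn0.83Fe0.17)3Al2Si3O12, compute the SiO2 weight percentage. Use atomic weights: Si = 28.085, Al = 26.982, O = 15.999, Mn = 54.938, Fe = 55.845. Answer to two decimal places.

Formula mass = 495.484 g/mol.
3 Si → 3.0000 mol SiO2 per formula unit; M(SiO2) = 60.083, so SiO2 mass = 180.249 g.
180.249/495.484 × 100 = 36.38 wt%.

36.38 wt%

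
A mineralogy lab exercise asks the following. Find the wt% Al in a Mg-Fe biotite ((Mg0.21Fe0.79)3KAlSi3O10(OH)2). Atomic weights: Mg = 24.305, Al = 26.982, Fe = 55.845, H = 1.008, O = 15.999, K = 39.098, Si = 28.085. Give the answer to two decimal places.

M((Mg0.21Fe0.79)3KAlSi3O10(OH)2) = 492.004 g/mol.
Al contributes 1 × 26.982 = 26.982 g per mole.
26.982/492.004 = 0.0548 → 5.48%.

5.48 weight percent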